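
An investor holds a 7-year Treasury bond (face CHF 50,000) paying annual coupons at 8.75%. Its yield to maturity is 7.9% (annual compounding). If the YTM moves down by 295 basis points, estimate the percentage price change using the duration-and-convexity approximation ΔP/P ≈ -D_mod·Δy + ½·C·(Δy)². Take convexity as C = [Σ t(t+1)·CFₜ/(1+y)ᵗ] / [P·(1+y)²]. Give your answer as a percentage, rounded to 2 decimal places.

With y = 0.079:
  t   CF        PV=CF/(1+0.079)^t    t·PV        t(t+1)·PV
  1     4,375.00     4,054.6803     4,054.6803       8,109.3605
  2     4,375.00     3,757.8130     7,515.6261      22,546.8782
  3     4,375.00     3,482.6812    10,448.0436      41,792.1746
  4     4,375.00     3,227.6934    12,910.7737      64,553.8687
  5     4,375.00     2,991.3748    14,956.8741      89,741.2447
  6     4,375.00     2,772.3585    16,634.1510     116,439.0570
  7    54,375.00    31,933.6938   223,535.8569   1,788,286.8548
  Σ                 52,220.2951   290,056.0057   2,131,469.4384
P = 52,220.2951; D_Mac = 5.55447 yrs; D_mod = 5.14779 yrs; C = 35.05879.
Duration effect: -5.14779 × (-0.0295) = +0.151860
Convexity effect: 0.5 × 35.05879 × (-0.0295)² = +0.0152550
ΔP/P ≈ +0.151860 + 0.0152550 = +0.167115 = +16.7115%.

+16.71%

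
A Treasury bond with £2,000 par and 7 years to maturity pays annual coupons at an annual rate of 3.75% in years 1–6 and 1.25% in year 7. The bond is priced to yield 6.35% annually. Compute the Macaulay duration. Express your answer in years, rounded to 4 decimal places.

6.2015 years

Periodic yield y = 0.0635. Discount each cash flow and weight by its year:
  t   CF        PV=CF/(1+0.0635)^t    t·PV
  1        75.00        70.5219        70.5219
  2        75.00        66.3111       132.6222
  3        75.00        62.3518       187.0553
  4        75.00        58.6288       234.5154
  5        75.00        55.1282       275.6410
  6        75.00        51.8366       311.0194
  7     2,025.00     1,316.0202     9,212.1417
  Σ                  1,680.7986    10,423.5168
Price P = Σ PV = 1,680.7986.
Macaulay duration = Σ(t·PV) / P = 10,423.5168 / 1,680.7986 = 6.20153 years.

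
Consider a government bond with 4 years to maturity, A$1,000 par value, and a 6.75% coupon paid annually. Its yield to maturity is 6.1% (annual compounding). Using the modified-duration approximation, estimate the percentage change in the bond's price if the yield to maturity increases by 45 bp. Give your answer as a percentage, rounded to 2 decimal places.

-1.54%

Periodic yield y = 0.061. Modified duration first:
  t   CF        PV=CF/(1+0.061)^t    t·PV
  1        67.50        63.6192        63.6192
  2        67.50        59.9616       119.9231
  3        67.50        56.5142       169.5426
  4     1,067.50       842.3767     3,369.5068
  Σ                  1,022.4717     3,722.5918
P = 1,022.4717; D_Mac = 3.64078 yrs; D_mod = 3.64078/(1+0.061) = 3.43146 yrs.
ΔP/P ≈ -D_mod · Δy = -3.43146 × (+0.0045) = -0.015442 = -1.5442%.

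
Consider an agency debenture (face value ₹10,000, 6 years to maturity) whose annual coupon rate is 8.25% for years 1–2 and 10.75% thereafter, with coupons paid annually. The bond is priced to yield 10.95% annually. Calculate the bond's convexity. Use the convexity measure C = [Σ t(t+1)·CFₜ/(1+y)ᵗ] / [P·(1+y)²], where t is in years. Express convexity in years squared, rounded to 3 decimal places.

With y = 0.1095:
  t   CF        PV=CF/(1+0.1095)^t    t·PV        t(t+1)·PV
  1       825.00       743.5782       743.5782       1,487.1564
  2       825.00       670.1921     1,340.3843       4,021.1529
  3     1,075.00       787.0939     2,361.2817       9,445.1268
  4     1,075.00       709.4132     2,837.6526      14,188.2631
  5     1,075.00       639.3990     3,196.9948      19,181.9691
  6    11,075.00     5,937.1756    35,623.0537     249,361.3761
  Σ                  9,486.8520    46,102.9454     297,685.0443
P = 9,486.8520.
Convexity = Σ t(t+1)·PV / [P·(1+y)²] = 297,685.0443 / (9,486.8520 × 1.230990) = 25.49061.

25.491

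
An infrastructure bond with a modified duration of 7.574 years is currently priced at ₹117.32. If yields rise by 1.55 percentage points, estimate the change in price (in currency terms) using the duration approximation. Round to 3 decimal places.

-₹13.773

Duration approximation: ΔP/P ≈ -D_mod · Δy = -7.574 × (+0.0155) = -0.117397.
ΔP ≈ 117.32 × (-0.117397) = -13.77301604.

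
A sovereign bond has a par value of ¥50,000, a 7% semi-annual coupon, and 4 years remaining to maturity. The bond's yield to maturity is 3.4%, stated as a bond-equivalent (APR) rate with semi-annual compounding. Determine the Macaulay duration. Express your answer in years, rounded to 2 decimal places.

3.59 years

Periodic yield y = 0.017. Discount each cash flow and weight by its period:
  t   CF        PV=CF/(1+0.017)^t    t·PV
  1     1,750.00     1,720.7473     1,720.7473
  2     1,750.00     1,691.9836     3,383.9672
  3     1,750.00     1,663.7007     4,991.1020
  4     1,750.00     1,635.8905     6,543.5621
  5     1,750.00     1,608.5453     8,042.7263
  6     1,750.00     1,581.6571     9,489.9425
  7     1,750.00     1,555.2184    10,886.5286
  8    51,750.00    45,221.2675   361,770.1398
  Σ                 56,679.0103   406,828.7158
Price P = Σ PV = 56,679.0103.
Macaulay duration = Σ(t·PV) / P = 406,828.7158 / 56,679.0103 = 7.17777 half-year periods.
In years: 7.17777 / 2 = 3.58888 years.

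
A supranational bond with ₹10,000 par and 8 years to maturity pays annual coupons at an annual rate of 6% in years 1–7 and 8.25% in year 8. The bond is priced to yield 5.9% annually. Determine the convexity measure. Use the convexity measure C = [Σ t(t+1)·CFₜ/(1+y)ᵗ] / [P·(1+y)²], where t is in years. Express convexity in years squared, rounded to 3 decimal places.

With y = 0.059:
  t   CF        PV=CF/(1+0.059)^t    t·PV        t(t+1)·PV
  1       600.00       566.5722       566.5722       1,133.1445
  2       600.00       535.0068     1,070.0137       3,210.0410
  3       600.00       505.2000     1,515.6001       6,062.4004
  4       600.00       477.0539     1,908.2154       9,541.0771
  5       600.00       450.4758     2,252.3789      13,514.2735
  6       600.00       425.3785     2,552.2707      17,865.8951
  7       600.00       401.6794     2,811.7556      22,494.0448
  8    10,825.00     6,843.2156    54,745.7250     492,711.5246
  Σ                 10,204.5822    67,422.5316     566,532.4011
P = 10,204.5822.
Convexity = Σ t(t+1)·PV / [P·(1+y)²] = 566,532.4011 / (10,204.5822 × 1.121481) = 49.50369.

49.504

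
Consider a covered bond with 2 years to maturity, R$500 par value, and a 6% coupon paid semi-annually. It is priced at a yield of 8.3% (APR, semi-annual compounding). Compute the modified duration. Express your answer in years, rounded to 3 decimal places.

1.836 years

Periodic yield y = 0.0415. First find Macaulay duration:
  t   CF        PV=CF/(1+0.0415)^t    t·PV
  1        15.00        14.4023        14.4023
  2        15.00        13.8284        27.6568
  3        15.00        13.2774        39.8322
  4       515.00       437.6935     1,750.7741
  Σ                    479.2017     1,832.6655
P = 479.2017; Macaulay duration = 1,832.6655 / 479.2017 = 3.82441 half-year periods = 1.91221 years.
Modified duration = D_Mac / (1 + y) = 1.91221 / 1.0415 = 1.83601 years.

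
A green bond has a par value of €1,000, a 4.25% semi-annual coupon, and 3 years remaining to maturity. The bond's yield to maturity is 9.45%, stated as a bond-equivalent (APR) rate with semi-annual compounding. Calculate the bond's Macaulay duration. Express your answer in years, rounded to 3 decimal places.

2.835 years

Periodic yield y = 0.04725. Discount each cash flow and weight by its period:
  t   CF        PV=CF/(1+0.04725)^t    t·PV
  1        21.25        20.2912        20.2912
  2        21.25        19.3757        38.7515
  3        21.25        18.5015        55.5046
  4        21.25        17.6668        70.6671
  5        21.25        16.8697        84.3484
  6     1,021.25       774.1584     4,644.9507
  Σ                    866.8634     4,914.5136
Price P = Σ PV = 866.8634.
Macaulay duration = Σ(t·PV) / P = 4,914.5136 / 866.8634 = 5.66931 half-year periods.
In years: 5.66931 / 2 = 2.83465 years.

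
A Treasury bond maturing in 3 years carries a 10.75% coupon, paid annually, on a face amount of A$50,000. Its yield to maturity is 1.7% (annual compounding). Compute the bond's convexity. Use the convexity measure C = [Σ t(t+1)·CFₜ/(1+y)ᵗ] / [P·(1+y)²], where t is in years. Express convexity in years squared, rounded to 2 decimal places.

With y = 0.017:
  t   CF        PV=CF/(1+0.017)^t    t·PV        t(t+1)·PV
  1     5,375.00     5,285.1524     5,285.1524      10,570.3048
  2     5,375.00     5,196.8067    10,393.6134      31,180.8402
  3    55,375.00    52,644.2424   157,932.7273     631,730.9092
  Σ                 63,126.2015   173,611.4931     673,482.0542
P = 63,126.2015.
Convexity = Σ t(t+1)·PV / [P·(1+y)²] = 673,482.0542 / (63,126.2015 × 1.034289) = 10.31512.

10.32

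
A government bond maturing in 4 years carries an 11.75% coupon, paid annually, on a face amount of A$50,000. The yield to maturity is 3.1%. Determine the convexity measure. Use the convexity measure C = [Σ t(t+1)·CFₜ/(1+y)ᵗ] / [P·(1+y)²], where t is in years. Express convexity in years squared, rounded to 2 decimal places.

With y = 0.031:
  t   CF        PV=CF/(1+0.031)^t    t·PV        t(t+1)·PV
  1     5,875.00     5,698.3511     5,698.3511      11,396.7022
  2     5,875.00     5,527.0137    11,054.0274      33,162.0821
  3     5,875.00     5,360.8280    16,082.4841      64,329.9363
  4    55,875.00    49,451.8878   197,807.5511     989,037.7555
  Σ                 66,038.0806   230,642.4137   1,097,926.4762
P = 66,038.0806.
Convexity = Σ t(t+1)·PV / [P·(1+y)²] = 1,097,926.4762 / (66,038.0806 × 1.062961) = 15.64089.

15.64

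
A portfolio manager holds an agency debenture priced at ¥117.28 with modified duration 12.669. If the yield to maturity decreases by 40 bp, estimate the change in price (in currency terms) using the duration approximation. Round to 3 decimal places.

+¥5.943

Duration approximation: ΔP/P ≈ -D_mod · Δy = -12.669 × (-0.004) = +0.050676.
ΔP ≈ 117.28 × (+0.050676) = +5.94328128.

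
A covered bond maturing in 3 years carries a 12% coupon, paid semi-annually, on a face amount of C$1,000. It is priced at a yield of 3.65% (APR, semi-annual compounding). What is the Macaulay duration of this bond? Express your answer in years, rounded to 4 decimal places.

Periodic yield y = 0.01825. Discount each cash flow and weight by its period:
  t   CF        PV=CF/(1+0.01825)^t    t·PV
  1        60.00        58.9246        58.9246
  2        60.00        57.8685       115.7371
  3        60.00        56.8314       170.4941
  4        60.00        55.8128       223.2511
  5        60.00        54.8124       274.0622
  6     1,060.00       950.9975     5,705.9847
  Σ                  1,235.2472     6,548.4537
Price P = Σ PV = 1,235.2472.
Macaulay duration = Σ(t·PV) / P = 6,548.4537 / 1,235.2472 = 5.30133 half-year periods.
In years: 5.30133 / 2 = 2.65067 years.

2.6507 years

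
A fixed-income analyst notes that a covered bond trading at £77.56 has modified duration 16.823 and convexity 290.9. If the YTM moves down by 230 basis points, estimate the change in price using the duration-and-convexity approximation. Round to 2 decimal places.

+£35.98

Duration effect: -D_mod·Δy = -16.823 × (-0.023) = +0.386929
Convexity effect: ½·C·(Δy)² = 0.5 × 290.9 × (-0.023)² = +0.07694305
ΔP/P ≈ +0.386929 + 0.07694305 = +0.46387205
ΔP ≈ 77.56 × (+0.46387205) = +35.977916198.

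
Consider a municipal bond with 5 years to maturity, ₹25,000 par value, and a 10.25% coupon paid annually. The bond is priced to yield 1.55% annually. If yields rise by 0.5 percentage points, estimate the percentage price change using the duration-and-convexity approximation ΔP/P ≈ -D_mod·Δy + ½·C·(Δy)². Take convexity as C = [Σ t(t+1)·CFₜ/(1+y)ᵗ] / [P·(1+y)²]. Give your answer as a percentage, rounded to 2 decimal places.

-2.09%

With y = 0.0155:
  t   CF        PV=CF/(1+0.0155)^t    t·PV        t(t+1)·PV
  1     2,562.50     2,523.3875     2,523.3875       5,046.7750
  2     2,562.50     2,484.8720     4,969.7440      14,909.2319
  3     2,562.50     2,446.9443     7,340.8330      29,363.3321
  4     2,562.50     2,409.5956     9,638.3824      48,191.9122
  5    27,562.50    25,522.2506   127,611.2528     765,667.5171
  Σ                 35,387.0500   152,083.5998     863,178.7682
P = 35,387.0500; D_Mac = 4.29772 yrs; D_mod = 4.23212 yrs; C = 23.65356.
Duration effect: -4.23212 × (+0.005) = -0.021161
Convexity effect: 0.5 × 23.65356 × (0.005)² = +0.0002957
ΔP/P ≈ -0.021161 + 0.0002957 = -0.020865 = -2.0865%.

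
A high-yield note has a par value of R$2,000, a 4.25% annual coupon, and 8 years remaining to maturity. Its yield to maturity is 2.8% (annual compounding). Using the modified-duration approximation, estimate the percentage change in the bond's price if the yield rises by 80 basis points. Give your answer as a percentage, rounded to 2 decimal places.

-5.45%

Periodic yield y = 0.028. Modified duration first:
  t   CF        PV=CF/(1+0.028)^t    t·PV
  1        85.00        82.6848        82.6848
  2        85.00        80.4327       160.8654
  3        85.00        78.2419       234.7258
  4        85.00        76.1108       304.4433
  5        85.00        74.0378       370.1889
  6        85.00        72.0212       432.1271
  7        85.00        70.0595       490.4166
  8     2,085.00     1,671.7108    13,373.6862
  Σ                  2,205.2995    15,449.1381
P = 2,205.2995; D_Mac = 7.00546 yrs; D_mod = 7.00546/(1+0.028) = 6.81465 yrs.
ΔP/P ≈ -D_mod · Δy = -6.81465 × (+0.008) = -0.054517 = -5.4517%.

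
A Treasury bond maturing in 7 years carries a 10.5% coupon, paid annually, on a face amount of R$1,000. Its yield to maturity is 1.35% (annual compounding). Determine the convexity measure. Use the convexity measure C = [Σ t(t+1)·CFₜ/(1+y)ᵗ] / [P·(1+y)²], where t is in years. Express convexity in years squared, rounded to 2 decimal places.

With y = 0.0135:
  t   CF        PV=CF/(1+0.0135)^t    t·PV        t(t+1)·PV
  1       105.00       103.6014       103.6014         207.2028
  2       105.00       102.2214       204.4428         613.3284
  3       105.00       100.8598       302.5794       1,210.3174
  4       105.00        99.5163       398.0653       1,990.3263
  5       105.00        98.1907       490.9537       2,945.7222
  6       105.00        96.8828       581.2969       4,069.0785
  7     1,105.00     1,005.9954     7,041.9680      56,335.7439
  Σ                  1,607.2679     9,122.9074      67,371.7195
P = 1,607.2679.
Convexity = Σ t(t+1)·PV / [P·(1+y)²] = 67,371.7195 / (1,607.2679 × 1.027182) = 40.80768.

40.81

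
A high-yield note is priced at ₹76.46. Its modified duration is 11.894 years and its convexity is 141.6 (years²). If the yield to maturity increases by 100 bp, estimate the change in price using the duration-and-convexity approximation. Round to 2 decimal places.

Duration effect: -D_mod·Δy = -11.894 × (+0.01) = -0.118940
Convexity effect: ½·C·(Δy)² = 0.5 × 141.6 × (0.01)² = +0.0070800
ΔP/P ≈ -0.118940 + 0.0070800 = -0.111860
ΔP ≈ 76.46 × (-0.111860) = -8.5528156.

-₹8.55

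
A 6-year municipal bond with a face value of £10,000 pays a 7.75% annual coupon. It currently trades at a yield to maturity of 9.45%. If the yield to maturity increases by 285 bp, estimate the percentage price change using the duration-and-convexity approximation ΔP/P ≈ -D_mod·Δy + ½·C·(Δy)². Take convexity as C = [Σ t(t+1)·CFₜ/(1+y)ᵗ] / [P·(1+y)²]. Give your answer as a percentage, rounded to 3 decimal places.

-11.851%

With y = 0.0945:
  t   CF        PV=CF/(1+0.0945)^t    t·PV        t(t+1)·PV
  1       775.00       708.0859       708.0859       1,416.1718
  2       775.00       646.9492     1,293.8984       3,881.6951
  3       775.00       591.0911     1,773.2732       7,093.0929
  4       775.00       540.0558     2,160.2232      10,801.1161
  5       775.00       493.4270     2,467.1348      14,802.8087
  6    10,775.00     6,267.9090    37,607.4541     263,252.1785
  Σ                  9,247.5179    46,010.0696     301,247.0632
P = 9,247.5179; D_Mac = 4.97540 yrs; D_mod = 4.54582 yrs; C = 27.19356.
Duration effect: -4.54582 × (+0.0285) = -0.129556
Convexity effect: 0.5 × 27.19356 × (0.0285)² = +0.0110440
ΔP/P ≈ -0.129556 + 0.0110440 = -0.118512 = -11.8512%.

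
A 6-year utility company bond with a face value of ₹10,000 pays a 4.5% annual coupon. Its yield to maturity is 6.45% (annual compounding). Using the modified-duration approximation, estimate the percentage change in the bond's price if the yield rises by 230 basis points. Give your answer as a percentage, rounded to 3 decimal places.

-11.568%

Periodic yield y = 0.0645. Modified duration first:
  t   CF        PV=CF/(1+0.0645)^t    t·PV
  1       450.00       422.7337       422.7337
  2       450.00       397.1195       794.2389
  3       450.00       373.0573     1,119.1718
  4       450.00       350.4531     1,401.8122
  5       450.00       329.2185     1,646.0923
  6    10,450.00     7,181.9487    43,091.6919
  Σ                  9,054.5306    48,475.7409
P = 9,054.5306; D_Mac = 5.35376 yrs; D_mod = 5.35376/(1+0.0645) = 5.02936 yrs.
ΔP/P ≈ -D_mod · Δy = -5.02936 × (+0.023) = -0.115675 = -11.5675%.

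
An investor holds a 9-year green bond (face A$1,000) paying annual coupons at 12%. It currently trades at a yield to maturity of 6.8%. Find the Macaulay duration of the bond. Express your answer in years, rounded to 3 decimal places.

Periodic yield y = 0.068. Discount each cash flow and weight by its year:
  t   CF        PV=CF/(1+0.068)^t    t·PV
  1       120.00       112.3596       112.3596
  2       120.00       105.2056       210.4111
  3       120.00        98.5071       295.5213
  4       120.00        92.2351       368.9404
  5       120.00        86.3625       431.8123
  6       120.00        80.8637       485.1823
  7       120.00        75.7151       530.0057
  8       120.00        70.8943       567.1543
  9     1,120.00       619.5506     5,575.9550
  Σ                  1,341.6934     8,577.3419
Price P = Σ PV = 1,341.6934.
Macaulay duration = Σ(t·PV) / P = 8,577.3419 / 1,341.6934 = 6.39292 years.

6.393 years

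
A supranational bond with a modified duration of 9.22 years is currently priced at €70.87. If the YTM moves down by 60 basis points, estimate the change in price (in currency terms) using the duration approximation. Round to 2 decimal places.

+€3.92

Duration approximation: ΔP/P ≈ -D_mod · Δy = -9.22 × (-0.006) = +0.055320.
ΔP ≈ 70.87 × (+0.055320) = +3.9205284.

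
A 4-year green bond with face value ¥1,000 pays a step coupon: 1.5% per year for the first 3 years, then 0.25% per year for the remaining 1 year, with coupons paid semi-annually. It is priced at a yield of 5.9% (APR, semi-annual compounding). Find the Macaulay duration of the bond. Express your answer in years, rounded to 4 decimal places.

Periodic yield y = 0.0295. Discount each cash flow and weight by its period:
  t   CF        PV=CF/(1+0.0295)^t    t·PV
  1         7.50         7.2851         7.2851
  2         7.50         7.0763        14.1527
  3         7.50         6.8736        20.6207
  4         7.50         6.6766        26.7064
  5         7.50         6.4853        32.4265
  6         7.50         6.2995        37.7967
  7         1.25         1.0198         7.1388
  8     1,001.25       793.4722     6,347.7777
  Σ                    835.1884     6,493.9046
Price P = Σ PV = 835.1884.
Macaulay duration = Σ(t·PV) / P = 6,493.9046 / 835.1884 = 7.77538 half-year periods.
In years: 7.77538 / 2 = 3.88769 years.

3.8877 years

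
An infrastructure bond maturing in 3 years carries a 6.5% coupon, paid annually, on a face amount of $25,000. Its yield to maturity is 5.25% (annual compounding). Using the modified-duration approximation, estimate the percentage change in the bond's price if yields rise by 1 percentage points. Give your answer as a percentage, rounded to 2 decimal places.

-2.68%

Periodic yield y = 0.0525. Modified duration first:
  t   CF        PV=CF/(1+0.0525)^t    t·PV
  1     1,625.00     1,543.9430     1,543.9430
  2     1,625.00     1,466.9292     2,933.8584
  3    26,625.00    22,836.1719    68,508.5156
  Σ                 25,847.0441    72,986.3170
P = 25,847.0441; D_Mac = 2.82378 yrs; D_mod = 2.82378/(1+0.0525) = 2.68292 yrs.
ΔP/P ≈ -D_mod · Δy = -2.68292 × (+0.01) = -0.026829 = -2.6829%.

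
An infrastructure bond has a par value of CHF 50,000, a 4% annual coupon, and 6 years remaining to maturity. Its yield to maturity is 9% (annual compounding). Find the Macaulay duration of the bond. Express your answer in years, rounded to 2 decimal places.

5.36 years

Periodic yield y = 0.09. Discount each cash flow and weight by its year:
  t   CF        PV=CF/(1+0.09)^t    t·PV
  1     2,000.00     1,834.8624     1,834.8624
  2     2,000.00     1,683.3600     3,366.7200
  3     2,000.00     1,544.3670     4,633.1009
  4     2,000.00     1,416.8504     5,667.4017
  5     2,000.00     1,299.8628     6,499.3139
  6    52,000.00    31,005.9010   186,035.4060
  Σ                 38,785.2035   208,036.8048
Price P = Σ PV = 38,785.2035.
Macaulay duration = Σ(t·PV) / P = 208,036.8048 / 38,785.2035 = 5.36382 years.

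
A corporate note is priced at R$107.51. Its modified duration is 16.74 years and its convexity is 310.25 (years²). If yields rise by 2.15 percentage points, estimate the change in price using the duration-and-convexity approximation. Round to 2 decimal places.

-R$30.98

Duration effect: -D_mod·Δy = -16.74 × (+0.0215) = -0.359910
Convexity effect: ½·C·(Δy)² = 0.5 × 310.25 × (0.0215)² = +0.07170653125
ΔP/P ≈ -0.359910 + 0.07170653125 = -0.28820346875
ΔP ≈ 107.51 × (-0.28820346875) = -30.9847549253125.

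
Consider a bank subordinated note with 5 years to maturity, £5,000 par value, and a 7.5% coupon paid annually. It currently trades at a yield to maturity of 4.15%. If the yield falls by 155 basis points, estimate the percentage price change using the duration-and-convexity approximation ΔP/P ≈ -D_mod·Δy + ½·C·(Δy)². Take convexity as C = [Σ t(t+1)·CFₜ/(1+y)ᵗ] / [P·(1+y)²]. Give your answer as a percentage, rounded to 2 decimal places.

+6.82%

With y = 0.0415:
  t   CF        PV=CF/(1+0.0415)^t    t·PV        t(t+1)·PV
  1       375.00       360.0576       360.0576         720.1152
  2       375.00       345.7106       691.4212       2,074.2637
  3       375.00       331.9353       995.8059       3,983.2236
  4       375.00       318.7089     1,274.8355       6,374.1777
  5     5,375.00     4,386.1360    21,930.6802     131,584.0811
  Σ                  5,742.5485    25,252.8005     144,735.8613
P = 5,742.5485; D_Mac = 4.39749 yrs; D_mod = 4.22227 yrs; C = 23.23555.
Duration effect: -4.22227 × (-0.0155) = +0.065445
Convexity effect: 0.5 × 23.23555 × (-0.0155)² = +0.0027912
ΔP/P ≈ +0.065445 + 0.0027912 = +0.068236 = +6.8236%.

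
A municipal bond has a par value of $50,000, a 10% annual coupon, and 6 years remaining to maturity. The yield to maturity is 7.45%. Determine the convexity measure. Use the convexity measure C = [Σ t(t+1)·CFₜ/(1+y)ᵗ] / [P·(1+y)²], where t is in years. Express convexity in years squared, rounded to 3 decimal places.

With y = 0.0745:
  t   CF        PV=CF/(1+0.0745)^t    t·PV        t(t+1)·PV
  1     5,000.00     4,653.3271     4,653.3271       9,306.6543
  2     5,000.00     4,330.6907     8,661.3813      25,984.1440
  3     5,000.00     4,030.4241    12,091.2722      48,365.0890
  4     5,000.00     3,750.9763    15,003.9054      75,019.5268
  5     5,000.00     3,490.9040    17,454.5200     104,727.1198
  6    55,000.00    35,737.5002   214,425.0011   1,500,975.0075
  Σ                 55,993.8224   272,289.4071   1,764,377.5414
P = 55,993.8224.
Convexity = Σ t(t+1)·PV / [P·(1+y)²] = 1,764,377.5414 / (55,993.8224 × 1.154550) = 27.29220.

27.292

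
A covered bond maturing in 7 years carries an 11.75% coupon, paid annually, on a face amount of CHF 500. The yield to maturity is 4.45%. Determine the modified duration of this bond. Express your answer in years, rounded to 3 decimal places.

5.229 years

Periodic yield y = 0.0445. First find Macaulay duration:
  t   CF        PV=CF/(1+0.0445)^t    t·PV
  1        58.75        56.2470        56.2470
  2        58.75        53.8507       107.7013
  3        58.75        51.5564       154.6692
  4        58.75        49.3599       197.4395
  5        58.75        47.2569       236.2847
  6        58.75        45.2436       271.4616
  7       558.75       411.9632     2,883.7424
  Σ                    715.4777     3,907.5458
P = 715.4777; Macaulay duration = 3,907.5458 / 715.4777 = 5.46145 years.
Modified duration = D_Mac / (1 + y) = 5.46145 / 1.0445 = 5.22877 years.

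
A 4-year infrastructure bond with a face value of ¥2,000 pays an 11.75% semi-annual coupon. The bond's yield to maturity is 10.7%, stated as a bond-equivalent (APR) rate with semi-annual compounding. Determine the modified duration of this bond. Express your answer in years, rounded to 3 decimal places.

3.148 years

Periodic yield y = 0.0535. First find Macaulay duration:
  t   CF        PV=CF/(1+0.0535)^t    t·PV
  1       117.50       111.5330       111.5330
  2       117.50       105.8690       211.7380
  3       117.50       100.4926       301.4779
  4       117.50        95.3893       381.5572
  5       117.50        90.5451       452.7257
  6       117.50        85.9470       515.6819
  7       117.50        81.5823       571.0763
  8     2,117.50     1,395.5555    11,164.4437
  Σ                  2,066.9138    13,710.2337
P = 2,066.9138; Macaulay duration = 13,710.2337 / 2,066.9138 = 6.63319 half-year periods = 3.31660 years.
Modified duration = D_Mac / (1 + y) = 3.31660 / 1.0535 = 3.14817 years.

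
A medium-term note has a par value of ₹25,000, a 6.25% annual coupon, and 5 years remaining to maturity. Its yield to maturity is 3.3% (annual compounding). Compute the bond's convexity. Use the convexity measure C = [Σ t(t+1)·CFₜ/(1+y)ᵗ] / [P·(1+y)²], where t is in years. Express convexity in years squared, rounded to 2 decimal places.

24.26

With y = 0.033:
  t   CF        PV=CF/(1+0.033)^t    t·PV        t(t+1)·PV
  1     1,562.50     1,512.5847     1,512.5847       3,025.1694
  2     1,562.50     1,464.2640     2,928.5280       8,785.5840
  3     1,562.50     1,417.4869     4,252.4608      17,009.8431
  4     1,562.50     1,372.2042     5,488.8167      27,444.0837
  5    26,562.50    22,582.2567   112,911.2835     677,467.7009
  Σ                 28,348.7965   127,093.6737     733,732.3811
P = 28,348.7965.
Convexity = Σ t(t+1)·PV / [P·(1+y)²] = 733,732.3811 / (28,348.7965 × 1.067089) = 24.25506.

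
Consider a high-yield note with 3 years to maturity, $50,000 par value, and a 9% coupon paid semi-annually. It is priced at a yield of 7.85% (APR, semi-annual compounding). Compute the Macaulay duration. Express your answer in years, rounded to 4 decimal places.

2.7002 years

Periodic yield y = 0.03925. Discount each cash flow and weight by its period:
  t   CF        PV=CF/(1+0.03925)^t    t·PV
  1     2,250.00     2,165.0229     2,165.0229
  2     2,250.00     2,083.2551     4,166.5102
  3     2,250.00     2,004.5755     6,013.7265
  4     2,250.00     1,928.8675     7,715.4698
  5     2,250.00     1,856.0187     9,280.0936
  6    52,250.00    41,473.0615   248,838.3690
  Σ                 51,510.8011   278,179.1919
Price P = Σ PV = 51,510.8011.
Macaulay duration = Σ(t·PV) / P = 278,179.1919 / 51,510.8011 = 5.40041 half-year periods.
In years: 5.40041 / 2 = 2.70020 years.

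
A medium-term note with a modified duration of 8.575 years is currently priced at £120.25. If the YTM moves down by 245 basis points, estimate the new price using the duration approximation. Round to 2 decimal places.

£145.51

Duration approximation: ΔP/P ≈ -D_mod · Δy = -8.575 × (-0.0245) = +0.2100875.
New price ≈ 120.25 × (1 + 0.2100875) = 145.513021875.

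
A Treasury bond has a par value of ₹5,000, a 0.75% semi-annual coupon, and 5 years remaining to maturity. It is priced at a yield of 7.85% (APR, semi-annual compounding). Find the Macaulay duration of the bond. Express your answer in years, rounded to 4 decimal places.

Periodic yield y = 0.03925. Discount each cash flow and weight by its period:
  t   CF        PV=CF/(1+0.03925)^t    t·PV
  1        18.75        18.0419        18.0419
  2        18.75        17.3605        34.7209
  3        18.75        16.7048        50.1144
  4        18.75        16.0739        64.2956
  5        18.75        15.4668        77.3341
  6        18.75        14.8827        89.2961
  7        18.75        14.3206       100.2442
  8        18.75        13.7797       110.2379
  9        18.75        13.2593       119.3338
  10    5,018.75     3,415.0356    34,150.3556
  Σ                  3,554.9257    34,813.9744
Price P = Σ PV = 3,554.9257.
Macaulay duration = Σ(t·PV) / P = 34,813.9744 / 3,554.9257 = 9.79317 half-year periods.
In years: 9.79317 / 2 = 4.89658 years.

4.8966 years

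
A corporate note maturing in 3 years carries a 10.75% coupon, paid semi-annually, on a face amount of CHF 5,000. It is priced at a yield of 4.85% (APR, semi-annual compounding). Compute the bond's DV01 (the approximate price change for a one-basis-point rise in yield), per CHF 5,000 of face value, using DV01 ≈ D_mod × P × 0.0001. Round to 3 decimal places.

Periodic yield y = 0.02425.
  t   CF        PV=CF/(1+0.02425)^t    t·PV
  1       268.75       262.3871       262.3871
  2       268.75       256.1749       512.3497
  3       268.75       250.1097       750.3291
  4       268.75       244.1881       976.7526
  5       268.75       238.4068     1,192.0339
  6     5,268.75     4,563.2237    27,379.3420
  Σ                  5,814.4903    31,073.1945
P = 5,814.4903; D_Mac = 5.34410 half-year periods = 2.67205 yrs; D_mod = 2.60878 yrs.
DV01 ≈ 2.60878 × 5,814.4903 × 0.0001 = 1.516875.

CHF 1.517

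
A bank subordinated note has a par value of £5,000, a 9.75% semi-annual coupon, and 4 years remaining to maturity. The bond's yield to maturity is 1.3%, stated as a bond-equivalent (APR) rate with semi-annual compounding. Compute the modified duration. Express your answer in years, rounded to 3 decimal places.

3.473 years

Periodic yield y = 0.0065. First find Macaulay duration:
  t   CF        PV=CF/(1+0.0065)^t    t·PV
  1       243.75       242.1759       242.1759
  2       243.75       240.6119       481.2238
  3       243.75       239.0580       717.1740
  4       243.75       237.5142       950.0566
  5       243.75       235.9803     1,179.9014
  6       243.75       234.4563     1,406.7379
  7       243.75       232.9422     1,630.5954
  8     5,243.75     4,978.8810    39,831.0478
  Σ                  6,641.6197    46,438.9129
P = 6,641.6197; Macaulay duration = 46,438.9129 / 6,641.6197 = 6.99211 half-year periods = 3.49605 years.
Modified duration = D_Mac / (1 + y) = 3.49605 / 1.0065 = 3.47348 years.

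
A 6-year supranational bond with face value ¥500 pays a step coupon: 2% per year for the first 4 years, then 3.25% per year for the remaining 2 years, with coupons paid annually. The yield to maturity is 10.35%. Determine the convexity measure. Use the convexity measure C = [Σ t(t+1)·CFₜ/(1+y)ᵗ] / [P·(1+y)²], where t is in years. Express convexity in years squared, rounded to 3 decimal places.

With y = 0.1035:
  t   CF        PV=CF/(1+0.1035)^t    t·PV        t(t+1)·PV
  1        10.00         9.0621         9.0621          18.1242
  2        10.00         8.2121        16.4242          49.2727
  3        10.00         7.4419        22.3257          89.3026
  4        10.00         6.7439        26.9756         134.8779
  5        16.25         9.9310        49.6549         297.9291
  6       516.25       285.9078     1,715.4469      12,008.1286
  Σ                    327.2988     1,839.8893      12,597.6351
P = 327.2988.
Convexity = Σ t(t+1)·PV / [P·(1+y)²] = 12,597.6351 / (327.2988 × 1.217712) = 31.60822.

31.608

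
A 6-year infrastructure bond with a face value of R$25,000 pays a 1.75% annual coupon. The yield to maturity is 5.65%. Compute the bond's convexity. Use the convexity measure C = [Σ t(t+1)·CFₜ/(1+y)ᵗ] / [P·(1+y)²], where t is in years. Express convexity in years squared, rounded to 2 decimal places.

35.25

With y = 0.0565:
  t   CF        PV=CF/(1+0.0565)^t    t·PV        t(t+1)·PV
  1       437.50       414.1032       414.1032         828.2063
  2       437.50       391.9576       783.9151       2,351.7454
  3       437.50       370.9963     1,112.9888       4,451.9553
  4       437.50       351.1560     1,404.6239       7,023.1193
  5       437.50       332.3767     1,661.8834       9,971.3005
  6    25,437.50    18,291.8410   109,751.0461     768,257.3230
  Σ                 20,152.4307   115,128.5606     792,883.6500
P = 20,152.4307.
Convexity = Σ t(t+1)·PV / [P·(1+y)²] = 792,883.6500 / (20,152.4307 × 1.116192) = 35.24869.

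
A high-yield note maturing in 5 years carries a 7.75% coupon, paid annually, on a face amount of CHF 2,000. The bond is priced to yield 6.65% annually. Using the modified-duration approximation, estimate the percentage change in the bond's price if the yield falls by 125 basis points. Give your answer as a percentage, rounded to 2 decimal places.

+5.09%

Periodic yield y = 0.0665. Modified duration first:
  t   CF        PV=CF/(1+0.0665)^t    t·PV
  1       155.00       145.3352       145.3352
  2       155.00       136.2731       272.5461
  3       155.00       127.7760       383.3279
  4       155.00       119.8087       479.2347
  5     2,155.00     1,561.8631     7,809.3157
  Σ                  2,091.0560     9,089.7596
P = 2,091.0560; D_Mac = 4.34697 yrs; D_mod = 4.34697/(1+0.0665) = 4.07592 yrs.
ΔP/P ≈ -D_mod · Δy = -4.07592 × (-0.0125) = +0.050949 = +5.0949%.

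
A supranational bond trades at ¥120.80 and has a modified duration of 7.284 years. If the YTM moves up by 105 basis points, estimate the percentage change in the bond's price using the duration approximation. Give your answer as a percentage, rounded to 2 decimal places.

Duration approximation: ΔP/P ≈ -D_mod · Δy = -7.284 × (+0.0105) = -0.076482.
As a percentage: -7.6482%.

-7.65%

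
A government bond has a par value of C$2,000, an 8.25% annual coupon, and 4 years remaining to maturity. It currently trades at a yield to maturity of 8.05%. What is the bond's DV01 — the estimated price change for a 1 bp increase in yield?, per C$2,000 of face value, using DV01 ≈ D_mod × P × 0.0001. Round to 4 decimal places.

Periodic yield y = 0.0805.
  t   CF        PV=CF/(1+0.0805)^t    t·PV
  1       165.00       152.7071       152.7071
  2       165.00       141.3300       282.6600
  3       165.00       130.8006       392.4017
  4     2,165.00     1,588.3961     6,353.5845
  Σ                  2,013.2338     7,181.3533
P = 2,013.2338; D_Mac = 3.56707 yrs; D_mod = 3.30132 yrs.
DV01 ≈ 3.30132 × 2,013.2338 × 0.0001 = 0.664632.

C$0.6646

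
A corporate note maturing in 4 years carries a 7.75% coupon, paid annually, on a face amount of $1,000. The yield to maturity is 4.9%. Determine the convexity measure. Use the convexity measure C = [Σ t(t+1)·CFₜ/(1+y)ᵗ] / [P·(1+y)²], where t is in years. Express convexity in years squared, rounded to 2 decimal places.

With y = 0.049:
  t   CF        PV=CF/(1+0.049)^t    t·PV        t(t+1)·PV
  1        77.50        73.8799        73.8799         147.7598
  2        77.50        70.4289       140.8577         422.5732
  3        77.50        67.1391       201.4172         805.6687
  4     1,077.50       889.8470     3,559.3879      17,796.9394
  Σ                  1,101.2948     3,975.5427      19,172.9411
P = 1,101.2948.
Convexity = Σ t(t+1)·PV / [P·(1+y)²] = 19,172.9411 / (1,101.2948 × 1.100401) = 15.82101.

15.82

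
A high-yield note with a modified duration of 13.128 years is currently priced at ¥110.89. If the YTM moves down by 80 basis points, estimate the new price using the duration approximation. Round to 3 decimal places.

Duration approximation: ΔP/P ≈ -D_mod · Δy = -13.128 × (-0.008) = +0.105024.
New price ≈ 110.89 × (1 + 0.105024) = 122.53611136.

¥122.536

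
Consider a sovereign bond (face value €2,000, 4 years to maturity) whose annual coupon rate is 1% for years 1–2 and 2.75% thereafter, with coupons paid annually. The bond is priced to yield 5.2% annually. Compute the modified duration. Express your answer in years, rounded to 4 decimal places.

Periodic yield y = 0.052. First find Macaulay duration:
  t   CF        PV=CF/(1+0.052)^t    t·PV
  1        20.00        19.0114        19.0114
  2        20.00        18.0717        36.1434
  3        55.00        47.2406       141.7218
  4     2,055.00     1,677.8335     6,711.3341
  Σ                  1,762.1572     6,908.2107
P = 1,762.1572; Macaulay duration = 6,908.2107 / 1,762.1572 = 3.92031 years.
Modified duration = D_Mac / (1 + y) = 3.92031 / 1.052 = 3.72653 years.

3.7265 years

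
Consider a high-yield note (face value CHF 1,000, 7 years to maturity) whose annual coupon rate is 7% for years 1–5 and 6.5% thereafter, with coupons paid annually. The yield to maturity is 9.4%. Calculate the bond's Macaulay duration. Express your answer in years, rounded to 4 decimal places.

Periodic yield y = 0.094. Discount each cash flow and weight by its year:
  t   CF        PV=CF/(1+0.094)^t    t·PV
  1        70.00        63.9854        63.9854
  2        70.00        58.4875       116.9751
  3        70.00        53.4621       160.3863
  4        70.00        48.8685       195.4739
  5        70.00        44.6695       223.3477
  6        65.00        37.9149       227.4891
  7     1,065.00       567.8431     3,974.9017
  Σ                    875.2310     4,962.5592
Price P = Σ PV = 875.2310.
Macaulay duration = Σ(t·PV) / P = 4,962.5592 / 875.2310 = 5.67000 years.

5.6700 years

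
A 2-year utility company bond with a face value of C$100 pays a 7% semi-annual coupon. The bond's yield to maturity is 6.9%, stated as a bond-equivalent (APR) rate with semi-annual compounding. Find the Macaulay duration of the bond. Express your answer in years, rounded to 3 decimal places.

1.901 years

Periodic yield y = 0.0345. Discount each cash flow and weight by its period:
  t   CF        PV=CF/(1+0.0345)^t    t·PV
  1         3.50         3.3833         3.3833
  2         3.50         3.2704         6.5409
  3         3.50         3.1614         9.4841
  4       103.50        90.3688       361.4751
  Σ                    100.1839       380.8834
Price P = Σ PV = 100.1839.
Macaulay duration = Σ(t·PV) / P = 380.8834 / 100.1839 = 3.80184 half-year periods.
In years: 3.80184 / 2 = 1.90092 years.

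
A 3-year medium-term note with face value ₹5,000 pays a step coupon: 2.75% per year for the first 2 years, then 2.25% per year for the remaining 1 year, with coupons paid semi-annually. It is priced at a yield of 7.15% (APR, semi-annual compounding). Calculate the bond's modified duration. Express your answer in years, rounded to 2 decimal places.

Periodic yield y = 0.03575. First find Macaulay duration:
  t   CF        PV=CF/(1+0.03575)^t    t·PV
  1        68.75        66.3770        66.3770
  2        68.75        64.0859       128.1719
  3        68.75        61.8740       185.6219
  4        68.75        59.7383       238.9532
  5        56.25        47.1898       235.9488
  6     5,056.25     4,095.4242    24,572.5449
  Σ                  4,394.6892    25,427.6178
P = 4,394.6892; Macaulay duration = 25,427.6178 / 4,394.6892 = 5.78599 half-year periods = 2.89299 years.
Modified duration = D_Mac / (1 + y) = 2.89299 / 1.03575 = 2.79314 years.

2.79 years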